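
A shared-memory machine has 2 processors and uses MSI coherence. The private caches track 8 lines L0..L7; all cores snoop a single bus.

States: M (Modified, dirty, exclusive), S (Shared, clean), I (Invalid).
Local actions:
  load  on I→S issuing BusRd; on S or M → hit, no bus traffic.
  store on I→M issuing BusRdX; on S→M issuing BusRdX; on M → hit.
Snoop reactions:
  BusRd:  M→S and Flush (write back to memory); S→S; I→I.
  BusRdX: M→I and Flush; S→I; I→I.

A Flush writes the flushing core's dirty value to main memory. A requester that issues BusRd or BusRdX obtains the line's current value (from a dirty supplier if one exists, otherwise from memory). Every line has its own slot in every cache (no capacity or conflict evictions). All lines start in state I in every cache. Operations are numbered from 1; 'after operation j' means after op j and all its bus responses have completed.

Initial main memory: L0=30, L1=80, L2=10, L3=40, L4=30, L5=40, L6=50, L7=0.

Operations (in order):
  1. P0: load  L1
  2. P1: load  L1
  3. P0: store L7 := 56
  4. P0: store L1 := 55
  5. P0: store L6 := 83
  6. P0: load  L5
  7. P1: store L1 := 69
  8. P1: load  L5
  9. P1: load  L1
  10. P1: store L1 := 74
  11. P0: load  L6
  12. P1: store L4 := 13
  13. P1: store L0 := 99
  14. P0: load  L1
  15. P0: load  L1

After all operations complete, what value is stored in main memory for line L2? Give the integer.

step 1: P0: load  L1  ⟶  SI  (L1)  txn=BusRd  M[L1]=80
step 2: P1: load  L1  ⟶  SS  (L1)  txn=BusRd  M[L1]=80
step 3: P0: store L7 := 56  ⟶  MI  (L7)  txn=BusRdX  M[L7]=0
step 4: P0: store L1 := 55  ⟶  MI  (L1)  txn=BusRdX  M[L1]=80
step 5: P0: store L6 := 83  ⟶  MI  (L6)  txn=BusRdX  M[L6]=50
step 6: P0: load  L5  ⟶  SI  (L5)  txn=BusRd  M[L5]=40
step 7: P1: store L1 := 69  ⟶  IM  (L1)  txn=BusRdX+Flush  M[L1]=55
step 8: P1: load  L5  ⟶  SS  (L5)  txn=BusRd  M[L5]=40
step 9: P1: load  L1  ⟶  IM  (L1)  txn=∅  M[L1]=55
step 10: P1: store L1 := 74  ⟶  IM  (L1)  txn=∅  M[L1]=55
step 11: P0: load  L6  ⟶  MI  (L6)  txn=∅  M[L6]=50
step 12: P1: store L4 := 13  ⟶  IM  (L4)  txn=BusRdX  M[L4]=30
step 13: P1: store L0 := 99  ⟶  IM  (L0)  txn=BusRdX  M[L0]=30
step 14: P0: load  L1  ⟶  SS  (L1)  txn=BusRd+Flush  M[L1]=74
step 15: P0: load  L1  ⟶  SS  (L1)  txn=∅  M[L1]=74

memory[L2] = 10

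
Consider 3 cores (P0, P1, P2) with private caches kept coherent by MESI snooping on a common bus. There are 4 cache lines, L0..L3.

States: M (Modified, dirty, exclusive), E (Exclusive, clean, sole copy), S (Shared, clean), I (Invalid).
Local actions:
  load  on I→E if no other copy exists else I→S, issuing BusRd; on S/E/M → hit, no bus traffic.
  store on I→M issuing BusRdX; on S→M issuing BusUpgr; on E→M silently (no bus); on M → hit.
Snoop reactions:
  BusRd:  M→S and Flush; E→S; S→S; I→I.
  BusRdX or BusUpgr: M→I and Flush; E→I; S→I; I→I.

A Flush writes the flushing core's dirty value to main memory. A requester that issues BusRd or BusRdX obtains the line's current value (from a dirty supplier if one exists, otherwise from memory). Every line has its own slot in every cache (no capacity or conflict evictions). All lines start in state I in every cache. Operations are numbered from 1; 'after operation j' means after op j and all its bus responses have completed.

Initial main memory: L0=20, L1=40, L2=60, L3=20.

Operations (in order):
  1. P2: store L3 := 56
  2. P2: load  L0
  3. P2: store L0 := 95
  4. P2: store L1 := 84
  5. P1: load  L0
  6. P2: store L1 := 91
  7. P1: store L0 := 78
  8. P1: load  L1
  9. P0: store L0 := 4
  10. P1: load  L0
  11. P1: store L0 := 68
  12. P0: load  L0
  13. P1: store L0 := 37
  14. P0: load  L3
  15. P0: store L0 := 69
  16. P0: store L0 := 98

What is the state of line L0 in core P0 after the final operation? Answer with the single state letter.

1. P2: store L3 := 56  bus=[BusRdX]  L3: P0=I P1=I P2=M  mem[L3]=20
2. P2: load  L0  bus=[BusRd]  L0: P0=I P1=I P2=E  mem[L0]=20
3. P2: store L0 := 95  bus=[-]  L0: P0=I P1=I P2=M  mem[L0]=20
4. P2: store L1 := 84  bus=[BusRdX]  L1: P0=I P1=I P2=M  mem[L1]=40
5. P1: load  L0  bus=[BusRd,Flush]  L0: P0=I P1=S P2=S  mem[L0]=95
6. P2: store L1 := 91  bus=[-]  L1: P0=I P1=I P2=M  mem[L1]=40
7. P1: store L0 := 78  bus=[BusUpgr]  L0: P0=I P1=M P2=I  mem[L0]=95
8. P1: load  L1  bus=[BusRd,Flush]  L1: P0=I P1=S P2=S  mem[L1]=91
9. P0: store L0 := 4  bus=[BusRdX,Flush]  L0: P0=M P1=I P2=I  mem[L0]=78
10. P1: load  L0  bus=[BusRd,Flush]  L0: P0=S P1=S P2=I  mem[L0]=4
11. P1: store L0 := 68  bus=[BusUpgr]  L0: P0=I P1=M P2=I  mem[L0]=4
12. P0: load  L0  bus=[BusRd,Flush]  L0: P0=S P1=S P2=I  mem[L0]=68
13. P1: store L0 := 37  bus=[BusUpgr]  L0: P0=I P1=M P2=I  mem[L0]=68
14. P0: load  L3  bus=[BusRd,Flush]  L3: P0=S P1=I P2=S  mem[L3]=56
15. P0: store L0 := 69  bus=[BusRdX,Flush]  L0: P0=M P1=I P2=I  mem[L0]=37
16. P0: store L0 := 98  bus=[-]  L0: P0=M P1=I P2=I  mem[L0]=37

state = M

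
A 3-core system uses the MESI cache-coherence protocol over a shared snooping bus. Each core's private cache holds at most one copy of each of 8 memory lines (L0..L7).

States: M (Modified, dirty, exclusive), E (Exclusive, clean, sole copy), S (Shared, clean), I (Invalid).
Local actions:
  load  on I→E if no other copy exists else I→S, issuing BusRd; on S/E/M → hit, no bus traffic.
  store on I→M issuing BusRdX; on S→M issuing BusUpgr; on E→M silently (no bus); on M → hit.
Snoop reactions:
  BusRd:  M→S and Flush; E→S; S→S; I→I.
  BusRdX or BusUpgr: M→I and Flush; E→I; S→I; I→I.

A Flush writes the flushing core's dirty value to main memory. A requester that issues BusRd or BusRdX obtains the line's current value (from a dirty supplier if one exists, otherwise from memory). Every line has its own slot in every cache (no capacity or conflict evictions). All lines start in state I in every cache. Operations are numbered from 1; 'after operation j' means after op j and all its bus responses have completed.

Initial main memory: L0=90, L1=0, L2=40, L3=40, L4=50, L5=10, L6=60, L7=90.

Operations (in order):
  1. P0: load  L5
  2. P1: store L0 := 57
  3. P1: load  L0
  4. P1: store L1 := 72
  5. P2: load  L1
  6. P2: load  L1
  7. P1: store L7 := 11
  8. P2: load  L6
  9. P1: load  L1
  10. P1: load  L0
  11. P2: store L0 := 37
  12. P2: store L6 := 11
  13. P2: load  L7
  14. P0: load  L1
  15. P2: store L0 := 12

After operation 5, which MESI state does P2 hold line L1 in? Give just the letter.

[1] P0: load  L5 | P0:E(10), P1:I, P2:I | bus: BusRd
[2] P1: store L0 := 57 | P0:I, P1:M(57), P2:I | bus: BusRdX
[3] P1: load  L0 | P0:I, P1:M(57), P2:I | bus: none
[4] P1: store L1 := 72 | P0:I, P1:M(72), P2:I | bus: BusRdX
[5] P2: load  L1 | P0:I, P1:S(72), P2:S(72) | bus: BusRd,Flush
[6] P2: load  L1 | P0:I, P1:S(72), P2:S(72) | bus: none
[7] P1: store L7 := 11 | P0:I, P1:M(11), P2:I | bus: BusRdX
[8] P2: load  L6 | P0:I, P1:I, P2:E(60) | bus: BusRd
[9] P1: load  L1 | P0:I, P1:S(72), P2:S(72) | bus: none
[10] P1: load  L0 | P0:I, P1:M(57), P2:I | bus: none
[11] P2: store L0 := 37 | P0:I, P1:I, P2:M(37) | bus: BusRdX,Flush
[12] P2: store L6 := 11 | P0:I, P1:I, P2:M(11) | bus: none
[13] P2: load  L7 | P0:I, P1:S(11), P2:S(11) | bus: BusRd,Flush
[14] P0: load  L1 | P0:S(72), P1:S(72), P2:S(72) | bus: BusRd
[15] P2: store L0 := 12 | P0:I, P1:I, P2:M(12) | bus: none

state = S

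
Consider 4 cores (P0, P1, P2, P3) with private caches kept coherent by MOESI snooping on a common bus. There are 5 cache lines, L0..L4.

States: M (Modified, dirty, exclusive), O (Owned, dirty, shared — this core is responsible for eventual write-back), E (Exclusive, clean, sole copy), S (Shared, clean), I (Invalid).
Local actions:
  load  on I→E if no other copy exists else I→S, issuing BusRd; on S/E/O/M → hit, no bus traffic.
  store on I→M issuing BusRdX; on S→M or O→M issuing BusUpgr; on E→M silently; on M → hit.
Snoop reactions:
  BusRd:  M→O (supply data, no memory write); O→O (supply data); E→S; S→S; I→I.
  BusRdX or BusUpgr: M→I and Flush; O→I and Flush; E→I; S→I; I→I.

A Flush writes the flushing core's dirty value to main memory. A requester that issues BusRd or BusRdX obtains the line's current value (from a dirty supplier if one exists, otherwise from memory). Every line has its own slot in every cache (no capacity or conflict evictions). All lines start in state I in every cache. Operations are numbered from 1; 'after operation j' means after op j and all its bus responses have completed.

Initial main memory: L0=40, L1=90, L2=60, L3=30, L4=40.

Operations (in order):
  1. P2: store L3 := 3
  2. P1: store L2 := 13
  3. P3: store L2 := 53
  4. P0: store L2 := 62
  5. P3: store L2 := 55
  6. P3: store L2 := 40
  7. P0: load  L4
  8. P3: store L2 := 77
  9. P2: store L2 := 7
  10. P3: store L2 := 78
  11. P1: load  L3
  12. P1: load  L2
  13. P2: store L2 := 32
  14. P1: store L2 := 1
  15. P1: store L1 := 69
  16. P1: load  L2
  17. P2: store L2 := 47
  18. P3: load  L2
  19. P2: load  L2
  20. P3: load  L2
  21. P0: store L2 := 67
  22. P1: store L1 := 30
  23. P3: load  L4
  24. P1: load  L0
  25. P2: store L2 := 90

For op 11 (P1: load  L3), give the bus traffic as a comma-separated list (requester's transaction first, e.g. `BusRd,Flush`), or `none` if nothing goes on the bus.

1. P2: store L3 := 3  bus=[BusRdX]  L3: P0=I P1=I P2=M P3=I  mem[L3]=30
2. P1: store L2 := 13  bus=[BusRdX]  L2: P0=I P1=M P2=I P3=I  mem[L2]=60
3. P3: store L2 := 53  bus=[BusRdX,Flush]  L2: P0=I P1=I P2=I P3=M  mem[L2]=13
4. P0: store L2 := 62  bus=[BusRdX,Flush]  L2: P0=M P1=I P2=I P3=I  mem[L2]=53
5. P3: store L2 := 55  bus=[BusRdX,Flush]  L2: P0=I P1=I P2=I P3=M  mem[L2]=62
6. P3: store L2 := 40  bus=[-]  L2: P0=I P1=I P2=I P3=M  mem[L2]=62
7. P0: load  L4  bus=[BusRd]  L4: P0=E P1=I P2=I P3=I  mem[L4]=40
8. P3: store L2 := 77  bus=[-]  L2: P0=I P1=I P2=I P3=M  mem[L2]=62
9. P2: store L2 := 7  bus=[BusRdX,Flush]  L2: P0=I P1=I P2=M P3=I  mem[L2]=77
10. P3: store L2 := 78  bus=[BusRdX,Flush]  L2: P0=I P1=I P2=I P3=M  mem[L2]=7
11. P1: load  L3  bus=[BusRd]  L3: P0=I P1=S P2=O P3=I  mem[L3]=30
12. P1: load  L2  bus=[BusRd]  L2: P0=I P1=S P2=I P3=O  mem[L2]=7
13. P2: store L2 := 32  bus=[BusRdX,Flush]  L2: P0=I P1=I P2=M P3=I  mem[L2]=78
14. P1: store L2 := 1  bus=[BusRdX,Flush]  L2: P0=I P1=M P2=I P3=I  mem[L2]=32
15. P1: store L1 := 69  bus=[BusRdX]  L1: P0=I P1=M P2=I P3=I  mem[L1]=90
16. P1: load  L2  bus=[-]  L2: P0=I P1=M P2=I P3=I  mem[L2]=32
17. P2: store L2 := 47  bus=[BusRdX,Flush]  L2: P0=I P1=I P2=M P3=I  mem[L2]=1
18. P3: load  L2  bus=[BusRd]  L2: P0=I P1=I P2=O P3=S  mem[L2]=1
19. P2: load  L2  bus=[-]  L2: P0=I P1=I P2=O P3=S  mem[L2]=1
20. P3: load  L2  bus=[-]  L2: P0=I P1=I P2=O P3=S  mem[L2]=1
21. P0: store L2 := 67  bus=[BusRdX,Flush]  L2: P0=M P1=I P2=I P3=I  mem[L2]=47
22. P1: store L1 := 30  bus=[-]  L1: P0=I P1=M P2=I P3=I  mem[L1]=90
23. P3: load  L4  bus=[BusRd]  L4: P0=S P1=I P2=I P3=S  mem[L4]=40
24. P1: load  L0  bus=[BusRd]  L0: P0=I P1=E P2=I P3=I  mem[L0]=40
25. P2: store L2 := 90  bus=[BusRdX,Flush]  L2: P0=I P1=I P2=M P3=I  mem[L2]=67

bus = BusRd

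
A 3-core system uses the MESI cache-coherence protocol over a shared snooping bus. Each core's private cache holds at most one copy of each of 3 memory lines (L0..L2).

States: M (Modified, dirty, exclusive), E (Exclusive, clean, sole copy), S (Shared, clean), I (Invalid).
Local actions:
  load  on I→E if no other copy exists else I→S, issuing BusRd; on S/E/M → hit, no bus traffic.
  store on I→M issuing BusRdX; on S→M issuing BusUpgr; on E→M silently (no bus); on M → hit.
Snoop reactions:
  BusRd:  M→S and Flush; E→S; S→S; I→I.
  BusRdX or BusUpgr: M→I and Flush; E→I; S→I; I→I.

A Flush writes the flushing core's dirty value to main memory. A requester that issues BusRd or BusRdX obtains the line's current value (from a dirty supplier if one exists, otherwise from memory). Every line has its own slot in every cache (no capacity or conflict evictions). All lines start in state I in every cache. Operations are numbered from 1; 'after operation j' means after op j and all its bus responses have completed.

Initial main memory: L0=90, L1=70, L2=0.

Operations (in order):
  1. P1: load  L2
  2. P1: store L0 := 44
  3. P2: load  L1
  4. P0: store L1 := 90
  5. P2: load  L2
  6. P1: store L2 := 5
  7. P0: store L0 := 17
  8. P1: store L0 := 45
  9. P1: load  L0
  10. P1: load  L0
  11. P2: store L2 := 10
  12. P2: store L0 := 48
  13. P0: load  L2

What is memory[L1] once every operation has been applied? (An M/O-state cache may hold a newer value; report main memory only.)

  op1 P1: load  L2 → I/E/I on L2; bus BusRd; mem=0
  op2 P1: store L0 := 44 → I/M/I on L0; bus BusRdX; mem=90
  op3 P2: load  L1 → I/I/E on L1; bus BusRd; mem=70
  op4 P0: store L1 := 90 → M/I/I on L1; bus BusRdX; mem=70
  op5 P2: load  L2 → I/S/S on L2; bus BusRd; mem=0
  op6 P1: store L2 := 5 → I/M/I on L2; bus BusUpgr; mem=0
  op7 P0: store L0 := 17 → M/I/I on L0; bus BusRdX Flush; mem=44
  op8 P1: store L0 := 45 → I/M/I on L0; bus BusRdX Flush; mem=17
  op9 P1: load  L0 → I/M/I on L0; bus (none); mem=17
  op10 P1: load  L0 → I/M/I on L0; bus (none); mem=17
  op11 P2: store L2 := 10 → I/I/M on L2; bus BusRdX Flush; mem=5
  op12 P2: store L0 := 48 → I/I/M on L0; bus BusRdX Flush; mem=45
  op13 P0: load  L2 → S/I/S on L2; bus BusRd Flush; mem=10

memory[L1] = 70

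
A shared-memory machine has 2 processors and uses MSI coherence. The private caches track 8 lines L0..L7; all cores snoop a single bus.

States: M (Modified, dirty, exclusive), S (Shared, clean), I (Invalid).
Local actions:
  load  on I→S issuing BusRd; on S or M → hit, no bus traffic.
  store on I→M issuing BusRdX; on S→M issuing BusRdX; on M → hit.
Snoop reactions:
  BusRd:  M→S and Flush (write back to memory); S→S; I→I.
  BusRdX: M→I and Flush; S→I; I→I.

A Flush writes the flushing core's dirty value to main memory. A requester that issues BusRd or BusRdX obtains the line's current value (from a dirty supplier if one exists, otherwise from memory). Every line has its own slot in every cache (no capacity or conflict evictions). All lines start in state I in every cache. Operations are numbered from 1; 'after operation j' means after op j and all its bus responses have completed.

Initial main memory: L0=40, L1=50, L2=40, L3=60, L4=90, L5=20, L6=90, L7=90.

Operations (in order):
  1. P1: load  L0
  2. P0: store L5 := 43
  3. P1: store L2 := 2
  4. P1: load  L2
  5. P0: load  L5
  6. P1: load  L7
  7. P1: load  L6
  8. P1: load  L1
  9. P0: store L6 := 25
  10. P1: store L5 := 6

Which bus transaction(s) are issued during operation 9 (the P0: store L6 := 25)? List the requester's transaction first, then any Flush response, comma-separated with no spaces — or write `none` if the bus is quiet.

bus = BusRdX

1. P1: load  L0  bus=[BusRd]  L0: P0=I P1=S  mem[L0]=40
2. P0: store L5 := 43  bus=[BusRdX]  L5: P0=M P1=I  mem[L5]=20
3. P1: store L2 := 2  bus=[BusRdX]  L2: P0=I P1=M  mem[L2]=40
4. P1: load  L2  bus=[-]  L2: P0=I P1=M  mem[L2]=40
5. P0: load  L5  bus=[-]  L5: P0=M P1=I  mem[L5]=20
6. P1: load  L7  bus=[BusRd]  L7: P0=I P1=S  mem[L7]=90
7. P1: load  L6  bus=[BusRd]  L6: P0=I P1=S  mem[L6]=90
8. P1: load  L1  bus=[BusRd]  L1: P0=I P1=S  mem[L1]=50
9. P0: store L6 := 25  bus=[BusRdX]  L6: P0=M P1=I  mem[L6]=90
10. P1: store L5 := 6  bus=[BusRdX,Flush]  L5: P0=I P1=M  mem[L5]=43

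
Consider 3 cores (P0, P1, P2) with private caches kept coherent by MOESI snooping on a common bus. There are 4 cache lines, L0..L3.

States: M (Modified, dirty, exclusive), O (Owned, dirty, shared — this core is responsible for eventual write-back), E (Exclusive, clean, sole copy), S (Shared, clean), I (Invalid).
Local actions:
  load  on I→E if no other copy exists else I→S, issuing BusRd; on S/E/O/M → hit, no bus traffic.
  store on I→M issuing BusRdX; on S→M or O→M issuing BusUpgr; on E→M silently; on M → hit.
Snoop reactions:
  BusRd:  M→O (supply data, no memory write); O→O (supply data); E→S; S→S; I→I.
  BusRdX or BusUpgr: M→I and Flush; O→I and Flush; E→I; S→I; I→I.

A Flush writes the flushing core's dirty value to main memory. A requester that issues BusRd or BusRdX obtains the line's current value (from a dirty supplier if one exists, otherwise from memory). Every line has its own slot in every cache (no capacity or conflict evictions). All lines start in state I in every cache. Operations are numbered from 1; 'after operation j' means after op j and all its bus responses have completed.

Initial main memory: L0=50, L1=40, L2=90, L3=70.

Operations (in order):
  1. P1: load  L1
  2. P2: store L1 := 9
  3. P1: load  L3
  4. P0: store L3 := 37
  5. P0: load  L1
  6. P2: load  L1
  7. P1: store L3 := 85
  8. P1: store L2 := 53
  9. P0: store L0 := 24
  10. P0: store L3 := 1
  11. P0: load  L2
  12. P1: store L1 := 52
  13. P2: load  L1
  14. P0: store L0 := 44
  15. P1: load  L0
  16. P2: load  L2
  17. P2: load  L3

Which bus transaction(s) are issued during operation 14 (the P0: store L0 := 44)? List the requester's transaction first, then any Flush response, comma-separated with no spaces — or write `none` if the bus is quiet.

bus = none

step 1: P1: load  L1  ⟶  IEI  (L1)  txn=BusRd  M[L1]=40
step 2: P2: store L1 := 9  ⟶  IIM  (L1)  txn=BusRdX  M[L1]=40
step 3: P1: load  L3  ⟶  IEI  (L3)  txn=BusRd  M[L3]=70
step 4: P0: store L3 := 37  ⟶  MII  (L3)  txn=BusRdX  M[L3]=70
step 5: P0: load  L1  ⟶  SIO  (L1)  txn=BusRd  M[L1]=40
step 6: P2: load  L1  ⟶  SIO  (L1)  txn=∅  M[L1]=40
step 7: P1: store L3 := 85  ⟶  IMI  (L3)  txn=BusRdX+Flush  M[L3]=37
step 8: P1: store L2 := 53  ⟶  IMI  (L2)  txn=BusRdX  M[L2]=90
step 9: P0: store L0 := 24  ⟶  MII  (L0)  txn=BusRdX  M[L0]=50
step 10: P0: store L3 := 1  ⟶  MII  (L3)  txn=BusRdX+Flush  M[L3]=85
step 11: P0: load  L2  ⟶  SOI  (L2)  txn=BusRd  M[L2]=90
step 12: P1: store L1 := 52  ⟶  IMI  (L1)  txn=BusRdX+Flush  M[L1]=9
step 13: P2: load  L1  ⟶  IOS  (L1)  txn=BusRd  M[L1]=9
step 14: P0: store L0 := 44  ⟶  MII  (L0)  txn=∅  M[L0]=50
step 15: P1: load  L0  ⟶  OSI  (L0)  txn=BusRd  M[L0]=50
step 16: P2: load  L2  ⟶  SOS  (L2)  txn=BusRd  M[L2]=90
step 17: P2: load  L3  ⟶  OIS  (L3)  txn=BusRd  M[L3]=85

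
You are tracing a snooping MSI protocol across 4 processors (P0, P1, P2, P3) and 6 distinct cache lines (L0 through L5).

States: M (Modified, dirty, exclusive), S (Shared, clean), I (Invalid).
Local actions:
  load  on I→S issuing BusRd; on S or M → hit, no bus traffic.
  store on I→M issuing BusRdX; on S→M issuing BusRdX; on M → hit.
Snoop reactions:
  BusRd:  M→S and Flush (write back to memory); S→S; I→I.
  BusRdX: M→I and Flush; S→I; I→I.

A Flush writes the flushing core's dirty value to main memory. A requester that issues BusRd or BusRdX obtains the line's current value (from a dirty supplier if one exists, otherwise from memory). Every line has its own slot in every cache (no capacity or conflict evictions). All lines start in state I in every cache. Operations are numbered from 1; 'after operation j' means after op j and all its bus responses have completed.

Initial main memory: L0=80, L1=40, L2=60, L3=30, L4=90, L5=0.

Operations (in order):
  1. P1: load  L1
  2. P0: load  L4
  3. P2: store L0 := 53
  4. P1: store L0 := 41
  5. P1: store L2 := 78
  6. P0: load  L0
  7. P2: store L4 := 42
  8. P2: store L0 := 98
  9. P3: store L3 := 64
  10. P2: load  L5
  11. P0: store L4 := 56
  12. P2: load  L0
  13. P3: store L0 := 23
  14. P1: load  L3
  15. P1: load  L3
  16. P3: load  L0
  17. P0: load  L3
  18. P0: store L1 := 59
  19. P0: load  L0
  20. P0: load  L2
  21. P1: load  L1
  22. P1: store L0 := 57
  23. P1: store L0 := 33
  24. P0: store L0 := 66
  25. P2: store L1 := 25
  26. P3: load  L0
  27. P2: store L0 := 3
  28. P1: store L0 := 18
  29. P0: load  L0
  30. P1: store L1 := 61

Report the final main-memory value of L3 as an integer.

memory[L3] = 64

1. P1: load  L1  bus=[BusRd]  L1: P0=I P1=S P2=I P3=I  mem[L1]=40
2. P0: load  L4  bus=[BusRd]  L4: P0=S P1=I P2=I P3=I  mem[L4]=90
3. P2: store L0 := 53  bus=[BusRdX]  L0: P0=I P1=I P2=M P3=I  mem[L0]=80
4. P1: store L0 := 41  bus=[BusRdX,Flush]  L0: P0=I P1=M P2=I P3=I  mem[L0]=53
5. P1: store L2 := 78  bus=[BusRdX]  L2: P0=I P1=M P2=I P3=I  mem[L2]=60
6. P0: load  L0  bus=[BusRd,Flush]  L0: P0=S P1=S P2=I P3=I  mem[L0]=41
7. P2: store L4 := 42  bus=[BusRdX]  L4: P0=I P1=I P2=M P3=I  mem[L4]=90
8. P2: store L0 := 98  bus=[BusRdX]  L0: P0=I P1=I P2=M P3=I  mem[L0]=41
9. P3: store L3 := 64  bus=[BusRdX]  L3: P0=I P1=I P2=I P3=M  mem[L3]=30
10. P2: load  L5  bus=[BusRd]  L5: P0=I P1=I P2=S P3=I  mem[L5]=0
11. P0: store L4 := 56  bus=[BusRdX,Flush]  L4: P0=M P1=I P2=I P3=I  mem[L4]=42
12. P2: load  L0  bus=[-]  L0: P0=I P1=I P2=M P3=I  mem[L0]=41
13. P3: store L0 := 23  bus=[BusRdX,Flush]  L0: P0=I P1=I P2=I P3=M  mem[L0]=98
14. P1: load  L3  bus=[BusRd,Flush]  L3: P0=I P1=S P2=I P3=S  mem[L3]=64
15. P1: load  L3  bus=[-]  L3: P0=I P1=S P2=I P3=S  mem[L3]=64
16. P3: load  L0  bus=[-]  L0: P0=I P1=I P2=I P3=M  mem[L0]=98
17. P0: load  L3  bus=[BusRd]  L3: P0=S P1=S P2=I P3=S  mem[L3]=64
18. P0: store L1 := 59  bus=[BusRdX]  L1: P0=M P1=I P2=I P3=I  mem[L1]=40
19. P0: load  L0  bus=[BusRd,Flush]  L0: P0=S P1=I P2=I P3=S  mem[L0]=23
20. P0: load  L2  bus=[BusRd,Flush]  L2: P0=S P1=S P2=I P3=I  mem[L2]=78
21. P1: load  L1  bus=[BusRd,Flush]  L1: P0=S P1=S P2=I P3=I  mem[L1]=59
22. P1: store L0 := 57  bus=[BusRdX]  L0: P0=I P1=M P2=I P3=I  mem[L0]=23
23. P1: store L0 := 33  bus=[-]  L0: P0=I P1=M P2=I P3=I  mem[L0]=23
24. P0: store L0 := 66  bus=[BusRdX,Flush]  L0: P0=M P1=I P2=I P3=I  mem[L0]=33
25. P2: store L1 := 25  bus=[BusRdX]  L1: P0=I P1=I P2=M P3=I  mem[L1]=59
26. P3: load  L0  bus=[BusRd,Flush]  L0: P0=S P1=I P2=I P3=S  mem[L0]=66
27. P2: store L0 := 3  bus=[BusRdX]  L0: P0=I P1=I P2=M P3=I  mem[L0]=66
28. P1: store L0 := 18  bus=[BusRdX,Flush]  L0: P0=I P1=M P2=I P3=I  mem[L0]=3
29. P0: load  L0  bus=[BusRd,Flush]  L0: P0=S P1=S P2=I P3=I  mem[L0]=18
30. P1: store L1 := 61  bus=[BusRdX,Flush]  L1: P0=I P1=M P2=I P3=I  mem[L1]=25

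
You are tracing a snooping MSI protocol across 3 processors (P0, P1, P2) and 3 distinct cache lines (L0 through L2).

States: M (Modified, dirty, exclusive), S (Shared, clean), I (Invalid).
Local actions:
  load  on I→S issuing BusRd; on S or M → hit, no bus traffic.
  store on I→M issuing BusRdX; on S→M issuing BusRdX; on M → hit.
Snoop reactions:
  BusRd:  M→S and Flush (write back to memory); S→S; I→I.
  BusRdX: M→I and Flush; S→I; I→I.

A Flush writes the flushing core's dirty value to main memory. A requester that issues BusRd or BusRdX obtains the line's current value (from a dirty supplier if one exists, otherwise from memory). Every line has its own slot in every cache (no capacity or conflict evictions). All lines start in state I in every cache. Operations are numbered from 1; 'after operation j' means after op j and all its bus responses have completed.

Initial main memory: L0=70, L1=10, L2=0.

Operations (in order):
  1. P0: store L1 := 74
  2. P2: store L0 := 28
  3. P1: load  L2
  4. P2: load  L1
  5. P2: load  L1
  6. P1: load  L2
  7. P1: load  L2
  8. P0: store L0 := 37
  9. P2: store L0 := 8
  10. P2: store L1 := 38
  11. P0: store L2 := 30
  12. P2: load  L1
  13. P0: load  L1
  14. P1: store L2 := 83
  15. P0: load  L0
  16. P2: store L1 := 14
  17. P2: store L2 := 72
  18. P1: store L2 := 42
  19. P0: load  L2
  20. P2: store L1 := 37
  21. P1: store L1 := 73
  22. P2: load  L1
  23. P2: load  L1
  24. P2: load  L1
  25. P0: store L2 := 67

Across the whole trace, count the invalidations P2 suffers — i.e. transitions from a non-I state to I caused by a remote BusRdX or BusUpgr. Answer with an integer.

invalidations = 3

1. P0: store L1 := 74  bus=[BusRdX]  L1: P0=M P1=I P2=I  mem[L1]=10
2. P2: store L0 := 28  bus=[BusRdX]  L0: P0=I P1=I P2=M  mem[L0]=70
3. P1: load  L2  bus=[BusRd]  L2: P0=I P1=S P2=I  mem[L2]=0
4. P2: load  L1  bus=[BusRd,Flush]  L1: P0=S P1=I P2=S  mem[L1]=74
5. P2: load  L1  bus=[-]  L1: P0=S P1=I P2=S  mem[L1]=74
6. P1: load  L2  bus=[-]  L2: P0=I P1=S P2=I  mem[L2]=0
7. P1: load  L2  bus=[-]  L2: P0=I P1=S P2=I  mem[L2]=0
8. P0: store L0 := 37  bus=[BusRdX,Flush]  L0: P0=M P1=I P2=I  mem[L0]=28
9. P2: store L0 := 8  bus=[BusRdX,Flush]  L0: P0=I P1=I P2=M  mem[L0]=37
10. P2: store L1 := 38  bus=[BusRdX]  L1: P0=I P1=I P2=M  mem[L1]=74
11. P0: store L2 := 30  bus=[BusRdX]  L2: P0=M P1=I P2=I  mem[L2]=0
12. P2: load  L1  bus=[-]  L1: P0=I P1=I P2=M  mem[L1]=74
13. P0: load  L1  bus=[BusRd,Flush]  L1: P0=S P1=I P2=S  mem[L1]=38
14. P1: store L2 := 83  bus=[BusRdX,Flush]  L2: P0=I P1=M P2=I  mem[L2]=30
15. P0: load  L0  bus=[BusRd,Flush]  L0: P0=S P1=I P2=S  mem[L0]=8
16. P2: store L1 := 14  bus=[BusRdX]  L1: P0=I P1=I P2=M  mem[L1]=38
17. P2: store L2 := 72  bus=[BusRdX,Flush]  L2: P0=I P1=I P2=M  mem[L2]=83
18. P1: store L2 := 42  bus=[BusRdX,Flush]  L2: P0=I P1=M P2=I  mem[L2]=72
19. P0: load  L2  bus=[BusRd,Flush]  L2: P0=S P1=S P2=I  mem[L2]=42
20. P2: store L1 := 37  bus=[-]  L1: P0=I P1=I P2=M  mem[L1]=38
21. P1: store L1 := 73  bus=[BusRdX,Flush]  L1: P0=I P1=M P2=I  mem[L1]=37
22. P2: load  L1  bus=[BusRd,Flush]  L1: P0=I P1=S P2=S  mem[L1]=73
23. P2: load  L1  bus=[-]  L1: P0=I P1=S P2=S  mem[L1]=73
24. P2: load  L1  bus=[-]  L1: P0=I P1=S P2=S  mem[L1]=73
25. P0: store L2 := 67  bus=[BusRdX]  L2: P0=M P1=I P2=I  mem[L2]=42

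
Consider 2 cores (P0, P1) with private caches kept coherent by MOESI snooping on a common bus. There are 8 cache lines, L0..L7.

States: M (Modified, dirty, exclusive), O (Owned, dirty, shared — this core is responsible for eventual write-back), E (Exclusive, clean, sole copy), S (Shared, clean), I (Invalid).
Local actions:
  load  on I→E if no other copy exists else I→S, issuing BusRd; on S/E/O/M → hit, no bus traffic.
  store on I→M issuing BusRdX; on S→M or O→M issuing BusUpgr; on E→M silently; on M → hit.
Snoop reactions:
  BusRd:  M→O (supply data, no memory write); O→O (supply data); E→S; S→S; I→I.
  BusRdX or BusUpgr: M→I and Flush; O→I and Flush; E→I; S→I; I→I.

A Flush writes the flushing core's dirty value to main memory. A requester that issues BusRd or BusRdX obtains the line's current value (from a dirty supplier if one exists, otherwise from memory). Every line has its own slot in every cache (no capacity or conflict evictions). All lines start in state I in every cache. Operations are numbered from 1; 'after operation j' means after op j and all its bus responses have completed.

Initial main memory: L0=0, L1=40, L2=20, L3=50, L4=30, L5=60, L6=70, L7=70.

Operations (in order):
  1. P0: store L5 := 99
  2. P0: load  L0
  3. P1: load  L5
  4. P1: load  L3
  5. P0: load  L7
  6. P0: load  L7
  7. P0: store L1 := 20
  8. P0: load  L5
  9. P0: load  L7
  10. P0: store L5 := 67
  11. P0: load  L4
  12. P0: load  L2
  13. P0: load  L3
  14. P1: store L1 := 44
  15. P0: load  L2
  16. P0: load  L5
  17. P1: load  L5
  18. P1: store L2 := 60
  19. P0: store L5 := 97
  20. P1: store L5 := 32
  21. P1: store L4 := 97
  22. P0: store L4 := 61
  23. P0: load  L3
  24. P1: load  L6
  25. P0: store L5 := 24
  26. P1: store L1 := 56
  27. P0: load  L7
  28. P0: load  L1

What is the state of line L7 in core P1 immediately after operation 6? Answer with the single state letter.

state = I

1. P0: store L5 := 99  bus=[BusRdX]  L5: P0=M P1=I  mem[L5]=60
2. P0: load  L0  bus=[BusRd]  L0: P0=E P1=I  mem[L0]=0
3. P1: load  L5  bus=[BusRd]  L5: P0=O P1=S  mem[L5]=60
4. P1: load  L3  bus=[BusRd]  L3: P0=I P1=E  mem[L3]=50
5. P0: load  L7  bus=[BusRd]  L7: P0=E P1=I  mem[L7]=70
6. P0: load  L7  bus=[-]  L7: P0=E P1=I  mem[L7]=70
7. P0: store L1 := 20  bus=[BusRdX]  L1: P0=M P1=I  mem[L1]=40
8. P0: load  L5  bus=[-]  L5: P0=O P1=S  mem[L5]=60
9. P0: load  L7  bus=[-]  L7: P0=E P1=I  mem[L7]=70
10. P0: store L5 := 67  bus=[BusUpgr]  L5: P0=M P1=I  mem[L5]=60
11. P0: load  L4  bus=[BusRd]  L4: P0=E P1=I  mem[L4]=30
12. P0: load  L2  bus=[BusRd]  L2: P0=E P1=I  mem[L2]=20
13. P0: load  L3  bus=[BusRd]  L3: P0=S P1=S  mem[L3]=50
14. P1: store L1 := 44  bus=[BusRdX,Flush]  L1: P0=I P1=M  mem[L1]=20
15. P0: load  L2  bus=[-]  L2: P0=E P1=I  mem[L2]=20
16. P0: load  L5  bus=[-]  L5: P0=M P1=I  mem[L5]=60
17. P1: load  L5  bus=[BusRd]  L5: P0=O P1=S  mem[L5]=60
18. P1: store L2 := 60  bus=[BusRdX]  L2: P0=I P1=M  mem[L2]=20
19. P0: store L5 := 97  bus=[BusUpgr]  L5: P0=M P1=I  mem[L5]=60
20. P1: store L5 := 32  bus=[BusRdX,Flush]  L5: P0=I P1=M  mem[L5]=97
21. P1: store L4 := 97  bus=[BusRdX]  L4: P0=I P1=M  mem[L4]=30
22. P0: store L4 := 61  bus=[BusRdX,Flush]  L4: P0=M P1=I  mem[L4]=97
23. P0: load  L3  bus=[-]  L3: P0=S P1=S  mem[L3]=50
24. P1: load  L6  bus=[BusRd]  L6: P0=I P1=E  mem[L6]=70
25. P0: store L5 := 24  bus=[BusRdX,Flush]  L5: P0=M P1=I  mem[L5]=32
26. P1: store L1 := 56  bus=[-]  L1: P0=I P1=M  mem[L1]=20
27. P0: load  L7  bus=[-]  L7: P0=E P1=I  mem[L7]=70
28. P0: load  L1  bus=[BusRd]  L1: P0=S P1=O  mem[L1]=20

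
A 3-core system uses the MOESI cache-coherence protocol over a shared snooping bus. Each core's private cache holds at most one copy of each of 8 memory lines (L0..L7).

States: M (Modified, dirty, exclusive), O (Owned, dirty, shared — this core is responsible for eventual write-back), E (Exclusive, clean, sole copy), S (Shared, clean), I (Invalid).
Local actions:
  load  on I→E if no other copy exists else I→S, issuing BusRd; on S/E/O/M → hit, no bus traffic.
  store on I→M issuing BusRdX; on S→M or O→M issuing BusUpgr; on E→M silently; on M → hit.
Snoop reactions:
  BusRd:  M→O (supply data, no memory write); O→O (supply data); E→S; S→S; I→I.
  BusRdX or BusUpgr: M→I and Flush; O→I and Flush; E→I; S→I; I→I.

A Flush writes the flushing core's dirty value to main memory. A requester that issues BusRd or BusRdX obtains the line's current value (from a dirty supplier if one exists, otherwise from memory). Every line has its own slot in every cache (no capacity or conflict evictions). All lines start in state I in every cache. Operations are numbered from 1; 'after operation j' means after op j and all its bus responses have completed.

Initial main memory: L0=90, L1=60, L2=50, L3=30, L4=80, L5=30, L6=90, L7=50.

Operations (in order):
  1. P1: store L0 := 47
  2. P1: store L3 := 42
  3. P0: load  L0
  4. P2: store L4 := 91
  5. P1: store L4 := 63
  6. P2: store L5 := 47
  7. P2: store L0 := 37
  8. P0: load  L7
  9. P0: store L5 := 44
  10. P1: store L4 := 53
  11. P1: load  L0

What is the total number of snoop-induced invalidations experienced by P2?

step 1: P1: store L0 := 47  ⟶  IMI  (L0)  txn=BusRdX  M[L0]=90
step 2: P1: store L3 := 42  ⟶  IMI  (L3)  txn=BusRdX  M[L3]=30
step 3: P0: load  L0  ⟶  SOI  (L0)  txn=BusRd  M[L0]=90
step 4: P2: store L4 := 91  ⟶  IIM  (L4)  txn=BusRdX  M[L4]=80
step 5: P1: store L4 := 63  ⟶  IMI  (L4)  txn=BusRdX+Flush  M[L4]=91
step 6: P2: store L5 := 47  ⟶  IIM  (L5)  txn=BusRdX  M[L5]=30
step 7: P2: store L0 := 37  ⟶  IIM  (L0)  txn=BusRdX+Flush  M[L0]=47
step 8: P0: load  L7  ⟶  EII  (L7)  txn=BusRd  M[L7]=50
step 9: P0: store L5 := 44  ⟶  MII  (L5)  txn=BusRdX+Flush  M[L5]=47
step 10: P1: store L4 := 53  ⟶  IMI  (L4)  txn=∅  M[L4]=91
step 11: P1: load  L0  ⟶  ISO  (L0)  txn=BusRd  M[L0]=47

invalidations = 2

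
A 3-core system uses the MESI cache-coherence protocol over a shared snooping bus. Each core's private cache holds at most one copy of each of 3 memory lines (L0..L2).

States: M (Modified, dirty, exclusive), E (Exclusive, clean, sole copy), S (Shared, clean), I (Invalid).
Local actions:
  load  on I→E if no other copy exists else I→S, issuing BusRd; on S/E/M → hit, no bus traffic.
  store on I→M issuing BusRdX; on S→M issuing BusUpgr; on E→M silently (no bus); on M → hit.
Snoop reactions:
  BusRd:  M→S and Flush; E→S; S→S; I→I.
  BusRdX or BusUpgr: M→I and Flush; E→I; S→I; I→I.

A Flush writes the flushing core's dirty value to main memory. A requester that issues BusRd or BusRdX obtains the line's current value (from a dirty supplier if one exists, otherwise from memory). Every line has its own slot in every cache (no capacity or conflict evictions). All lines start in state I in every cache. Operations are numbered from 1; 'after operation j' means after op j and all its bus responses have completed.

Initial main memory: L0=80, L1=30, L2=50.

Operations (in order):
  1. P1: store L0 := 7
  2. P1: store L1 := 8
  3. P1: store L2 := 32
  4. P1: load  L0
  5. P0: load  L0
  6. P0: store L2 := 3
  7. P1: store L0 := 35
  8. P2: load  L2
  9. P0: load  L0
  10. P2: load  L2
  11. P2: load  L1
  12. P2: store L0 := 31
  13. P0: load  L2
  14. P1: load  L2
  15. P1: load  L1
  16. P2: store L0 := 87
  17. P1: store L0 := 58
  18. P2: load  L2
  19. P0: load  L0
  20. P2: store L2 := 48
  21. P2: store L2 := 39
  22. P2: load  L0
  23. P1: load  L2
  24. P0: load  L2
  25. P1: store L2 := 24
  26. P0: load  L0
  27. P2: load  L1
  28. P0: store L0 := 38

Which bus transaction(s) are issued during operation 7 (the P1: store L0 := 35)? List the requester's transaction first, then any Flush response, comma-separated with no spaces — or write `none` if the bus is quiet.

bus = BusUpgr

step 1: P1: store L0 := 7  ⟶  IMI  (L0)  txn=BusRdX  M[L0]=80
step 2: P1: store L1 := 8  ⟶  IMI  (L1)  txn=BusRdX  M[L1]=30
step 3: P1: store L2 := 32  ⟶  IMI  (L2)  txn=BusRdX  M[L2]=50
step 4: P1: load  L0  ⟶  IMI  (L0)  txn=∅  M[L0]=80
step 5: P0: load  L0  ⟶  SSI  (L0)  txn=BusRd+Flush  M[L0]=7
step 6: P0: store L2 := 3  ⟶  MII  (L2)  txn=BusRdX+Flush  M[L2]=32
step 7: P1: store L0 := 35  ⟶  IMI  (L0)  txn=BusUpgr  M[L0]=7
step 8: P2: load  L2  ⟶  SIS  (L2)  txn=BusRd+Flush  M[L2]=3
step 9: P0: load  L0  ⟶  SSI  (L0)  txn=BusRd+Flush  M[L0]=35
step 10: P2: load  L2  ⟶  SIS  (L2)  txn=∅  M[L2]=3
step 11: P2: load  L1  ⟶  ISS  (L1)  txn=BusRd+Flush  M[L1]=8
step 12: P2: store L0 := 31  ⟶  IIM  (L0)  txn=BusRdX  M[L0]=35
step 13: P0: load  L2  ⟶  SIS  (L2)  txn=∅  M[L2]=3
step 14: P1: load  L2  ⟶  SSS  (L2)  txn=BusRd  M[L2]=3
step 15: P1: load  L1  ⟶  ISS  (L1)  txn=∅  M[L1]=8
step 16: P2: store L0 := 87  ⟶  IIM  (L0)  txn=∅  M[L0]=35
step 17: P1: store L0 := 58  ⟶  IMI  (L0)  txn=BusRdX+Flush  M[L0]=87
step 18: P2: load  L2  ⟶  SSS  (L2)  txn=∅  M[L2]=3
step 19: P0: load  L0  ⟶  SSI  (L0)  txn=BusRd+Flush  M[L0]=58
step 20: P2: store L2 := 48  ⟶  IIM  (L2)  txn=BusUpgr  M[L2]=3
step 21: P2: store L2 := 39  ⟶  IIM  (L2)  txn=∅  M[L2]=3
step 22: P2: load  L0  ⟶  SSS  (L0)  txn=BusRd  M[L0]=58
step 23: P1: load  L2  ⟶  ISS  (L2)  txn=BusRd+Flush  M[L2]=39
step 24: P0: load  L2  ⟶  SSS  (L2)  txn=BusRd  M[L2]=39
step 25: P1: store L2 := 24  ⟶  IMI  (L2)  txn=BusUpgr  M[L2]=39
step 26: P0: load  L0  ⟶  SSS  (L0)  txn=∅  M[L0]=58
step 27: P2: load  L1  ⟶  ISS  (L1)  txn=∅  M[L1]=8
step 28: P0: store L0 := 38  ⟶  MII  (L0)  txn=BusUpgr  M[L0]=58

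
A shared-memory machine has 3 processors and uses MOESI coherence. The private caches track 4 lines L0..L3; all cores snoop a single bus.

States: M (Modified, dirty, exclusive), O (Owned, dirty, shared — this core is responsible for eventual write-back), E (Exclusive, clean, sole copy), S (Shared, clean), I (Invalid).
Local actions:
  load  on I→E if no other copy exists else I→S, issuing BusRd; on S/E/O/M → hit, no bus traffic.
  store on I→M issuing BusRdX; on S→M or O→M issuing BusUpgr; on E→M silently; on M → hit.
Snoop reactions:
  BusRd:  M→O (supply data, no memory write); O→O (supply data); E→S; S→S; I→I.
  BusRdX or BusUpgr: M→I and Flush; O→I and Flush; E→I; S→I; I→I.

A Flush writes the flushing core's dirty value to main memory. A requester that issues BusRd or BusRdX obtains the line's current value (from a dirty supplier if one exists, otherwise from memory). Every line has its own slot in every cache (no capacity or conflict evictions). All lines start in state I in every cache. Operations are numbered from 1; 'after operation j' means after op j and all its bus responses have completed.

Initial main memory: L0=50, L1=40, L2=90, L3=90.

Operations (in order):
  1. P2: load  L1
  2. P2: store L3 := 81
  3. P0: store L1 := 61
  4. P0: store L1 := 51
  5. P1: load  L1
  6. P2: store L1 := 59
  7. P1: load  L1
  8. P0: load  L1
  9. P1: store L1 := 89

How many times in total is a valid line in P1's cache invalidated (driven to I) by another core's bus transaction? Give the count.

invalidations = 1

step 1: P2: load  L1  ⟶  IIE  (L1)  txn=BusRd  M[L1]=40
step 2: P2: store L3 := 81  ⟶  IIM  (L3)  txn=BusRdX  M[L3]=90
step 3: P0: store L1 := 61  ⟶  MII  (L1)  txn=BusRdX  M[L1]=40
step 4: P0: store L1 := 51  ⟶  MII  (L1)  txn=∅  M[L1]=40
step 5: P1: load  L1  ⟶  OSI  (L1)  txn=BusRd  M[L1]=40
step 6: P2: store L1 := 59  ⟶  IIM  (L1)  txn=BusRdX+Flush  M[L1]=51
step 7: P1: load  L1  ⟶  ISO  (L1)  txn=BusRd  M[L1]=51
step 8: P0: load  L1  ⟶  SSO  (L1)  txn=BusRd  M[L1]=51
step 9: P1: store L1 := 89  ⟶  IMI  (L1)  txn=BusUpgr+Flush  M[L1]=59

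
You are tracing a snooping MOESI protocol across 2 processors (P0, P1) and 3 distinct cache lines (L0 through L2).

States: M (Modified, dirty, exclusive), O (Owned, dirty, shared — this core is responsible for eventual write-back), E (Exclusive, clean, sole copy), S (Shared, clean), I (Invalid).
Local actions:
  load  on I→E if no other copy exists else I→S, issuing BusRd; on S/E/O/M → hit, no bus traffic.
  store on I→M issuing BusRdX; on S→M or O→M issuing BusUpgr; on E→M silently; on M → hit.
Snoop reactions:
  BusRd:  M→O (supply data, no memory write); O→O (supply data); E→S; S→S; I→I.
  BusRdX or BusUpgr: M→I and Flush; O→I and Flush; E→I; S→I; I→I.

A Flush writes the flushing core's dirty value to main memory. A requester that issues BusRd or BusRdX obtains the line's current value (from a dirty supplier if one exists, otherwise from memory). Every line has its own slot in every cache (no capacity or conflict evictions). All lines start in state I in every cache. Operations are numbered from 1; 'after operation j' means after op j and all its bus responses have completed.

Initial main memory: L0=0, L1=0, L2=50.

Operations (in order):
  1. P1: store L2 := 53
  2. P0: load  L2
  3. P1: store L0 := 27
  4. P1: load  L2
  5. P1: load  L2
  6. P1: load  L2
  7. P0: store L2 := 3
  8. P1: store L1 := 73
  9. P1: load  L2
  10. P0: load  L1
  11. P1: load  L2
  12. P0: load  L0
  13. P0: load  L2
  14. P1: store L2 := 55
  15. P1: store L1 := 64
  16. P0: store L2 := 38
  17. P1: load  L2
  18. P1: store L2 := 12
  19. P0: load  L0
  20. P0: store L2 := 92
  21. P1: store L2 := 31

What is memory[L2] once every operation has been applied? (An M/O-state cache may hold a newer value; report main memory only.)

step 1: P1: store L2 := 53  ⟶  IM  (L2)  txn=BusRdX  M[L2]=50
step 2: P0: load  L2  ⟶  SO  (L2)  txn=BusRd  M[L2]=50
step 3: P1: store L0 := 27  ⟶  IM  (L0)  txn=BusRdX  M[L0]=0
step 4: P1: load  L2  ⟶  SO  (L2)  txn=∅  M[L2]=50
step 5: P1: load  L2  ⟶  SO  (L2)  txn=∅  M[L2]=50
step 6: P1: load  L2  ⟶  SO  (L2)  txn=∅  M[L2]=50
step 7: P0: store L2 := 3  ⟶  MI  (L2)  txn=BusUpgr+Flush  M[L2]=53
step 8: P1: store L1 := 73  ⟶  IM  (L1)  txn=BusRdX  M[L1]=0
step 9: P1: load  L2  ⟶  OS  (L2)  txn=BusRd  M[L2]=53
step 10: P0: load  L1  ⟶  SO  (L1)  txn=BusRd  M[L1]=0
step 11: P1: load  L2  ⟶  OS  (L2)  txn=∅  M[L2]=53
step 12: P0: load  L0  ⟶  SO  (L0)  txn=BusRd  M[L0]=0
step 13: P0: load  L2  ⟶  OS  (L2)  txn=∅  M[L2]=53
step 14: P1: store L2 := 55  ⟶  IM  (L2)  txn=BusUpgr+Flush  M[L2]=3
step 15: P1: store L1 := 64  ⟶  IM  (L1)  txn=BusUpgr  M[L1]=0
step 16: P0: store L2 := 38  ⟶  MI  (L2)  txn=BusRdX+Flush  M[L2]=55
step 17: P1: load  L2  ⟶  OS  (L2)  txn=BusRd  M[L2]=55
step 18: P1: store L2 := 12  ⟶  IM  (L2)  txn=BusUpgr+Flush  M[L2]=38
step 19: P0: load  L0  ⟶  SO  (L0)  txn=∅  M[L0]=0
step 20: P0: store L2 := 92  ⟶  MI  (L2)  txn=BusRdX+Flush  M[L2]=12
step 21: P1: store L2 := 31  ⟶  IM  (L2)  txn=BusRdX+Flush  M[L2]=92

memory[L2] = 92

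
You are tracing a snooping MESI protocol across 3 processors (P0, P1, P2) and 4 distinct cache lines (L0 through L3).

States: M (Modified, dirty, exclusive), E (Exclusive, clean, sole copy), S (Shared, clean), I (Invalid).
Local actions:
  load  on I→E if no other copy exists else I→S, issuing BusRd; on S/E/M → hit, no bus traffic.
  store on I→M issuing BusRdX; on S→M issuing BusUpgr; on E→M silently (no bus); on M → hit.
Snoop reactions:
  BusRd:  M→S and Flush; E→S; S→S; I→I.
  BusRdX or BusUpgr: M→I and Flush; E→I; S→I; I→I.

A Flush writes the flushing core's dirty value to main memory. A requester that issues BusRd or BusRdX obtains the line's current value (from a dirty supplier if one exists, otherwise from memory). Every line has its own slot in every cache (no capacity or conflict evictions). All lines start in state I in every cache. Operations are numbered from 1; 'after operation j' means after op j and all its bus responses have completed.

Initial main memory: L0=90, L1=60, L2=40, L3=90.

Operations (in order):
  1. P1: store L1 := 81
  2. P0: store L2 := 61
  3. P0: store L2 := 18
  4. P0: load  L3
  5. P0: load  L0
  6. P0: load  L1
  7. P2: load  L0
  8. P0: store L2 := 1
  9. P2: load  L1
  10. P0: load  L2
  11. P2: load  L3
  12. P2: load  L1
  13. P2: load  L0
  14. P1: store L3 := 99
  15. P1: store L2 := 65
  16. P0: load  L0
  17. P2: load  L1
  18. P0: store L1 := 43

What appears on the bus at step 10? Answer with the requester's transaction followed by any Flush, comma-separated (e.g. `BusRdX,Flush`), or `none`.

bus = none

[1] P1: store L1 := 81 | P0:I, P1:M(81), P2:I | bus: BusRdX
[2] P0: store L2 := 61 | P0:M(61), P1:I, P2:I | bus: BusRdX
[3] P0: store L2 := 18 | P0:M(18), P1:I, P2:I | bus: none
[4] P0: load  L3 | P0:E(90), P1:I, P2:I | bus: BusRd
[5] P0: load  L0 | P0:E(90), P1:I, P2:I | bus: BusRd
[6] P0: load  L1 | P0:S(81), P1:S(81), P2:I | bus: BusRd,Flush
[7] P2: load  L0 | P0:S(90), P1:I, P2:S(90) | bus: BusRd
[8] P0: store L2 := 1 | P0:M(1), P1:I, P2:I | bus: none
[9] P2: load  L1 | P0:S(81), P1:S(81), P2:S(81) | bus: BusRd
[10] P0: load  L2 | P0:M(1), P1:I, P2:I | bus: none
[11] P2: load  L3 | P0:S(90), P1:I, P2:S(90) | bus: BusRd
[12] P2: load  L1 | P0:S(81), P1:S(81), P2:S(81) | bus: none
[13] P2: load  L0 | P0:S(90), P1:I, P2:S(90) | bus: none
[14] P1: store L3 := 99 | P0:I, P1:M(99), P2:I | bus: BusRdX
[15] P1: store L2 := 65 | P0:I, P1:M(65), P2:I | bus: BusRdX,Flush
[16] P0: load  L0 | P0:S(90), P1:I, P2:S(90) | bus: none
[17] P2: load  L1 | P0:S(81), P1:S(81), P2:S(81) | bus: none
[18] P0: store L1 := 43 | P0:M(43), P1:I, P2:I | bus: BusUpgr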